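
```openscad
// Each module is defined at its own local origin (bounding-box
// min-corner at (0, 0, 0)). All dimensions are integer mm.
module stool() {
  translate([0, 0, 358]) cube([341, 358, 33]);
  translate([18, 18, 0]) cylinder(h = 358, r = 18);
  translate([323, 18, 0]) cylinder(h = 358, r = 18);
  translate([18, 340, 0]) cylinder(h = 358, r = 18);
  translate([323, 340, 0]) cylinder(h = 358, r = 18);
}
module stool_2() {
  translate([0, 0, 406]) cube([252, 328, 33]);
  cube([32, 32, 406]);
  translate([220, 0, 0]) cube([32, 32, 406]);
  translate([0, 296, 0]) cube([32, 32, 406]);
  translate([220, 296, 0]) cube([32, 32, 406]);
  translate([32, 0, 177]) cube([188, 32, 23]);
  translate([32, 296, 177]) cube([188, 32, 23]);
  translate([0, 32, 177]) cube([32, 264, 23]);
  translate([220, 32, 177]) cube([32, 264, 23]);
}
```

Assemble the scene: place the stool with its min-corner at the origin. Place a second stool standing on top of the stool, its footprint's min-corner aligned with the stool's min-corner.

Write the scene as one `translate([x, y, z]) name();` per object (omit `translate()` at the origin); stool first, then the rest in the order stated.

stool();
translate([0, 0, 391]) stool_2();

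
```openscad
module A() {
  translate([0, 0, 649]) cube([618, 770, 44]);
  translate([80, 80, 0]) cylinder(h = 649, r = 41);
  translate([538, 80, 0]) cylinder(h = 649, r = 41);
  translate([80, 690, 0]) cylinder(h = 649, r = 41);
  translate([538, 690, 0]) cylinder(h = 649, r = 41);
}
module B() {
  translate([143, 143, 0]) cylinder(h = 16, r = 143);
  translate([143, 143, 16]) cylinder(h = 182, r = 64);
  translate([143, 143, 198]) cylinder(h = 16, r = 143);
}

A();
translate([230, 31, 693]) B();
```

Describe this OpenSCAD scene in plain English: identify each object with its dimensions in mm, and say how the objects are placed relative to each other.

A is a rectangular dining table. The top is 618×770×44 mm with its upper surface at z = 693 mm. It stands on four round legs of 82 mm diameter, each leg's bounding box inset 39 mm from the nearest pair of top edges, running from the floor to the underside of the top.

B is a spool: two coaxial disc flanges of radius 143 mm and thickness 16 mm, joined by a core cylinder of radius 64 mm and height 182 mm. The lower flange rests on z = 0 and the three cylinders share a vertical axis.

The spool is on top of the table.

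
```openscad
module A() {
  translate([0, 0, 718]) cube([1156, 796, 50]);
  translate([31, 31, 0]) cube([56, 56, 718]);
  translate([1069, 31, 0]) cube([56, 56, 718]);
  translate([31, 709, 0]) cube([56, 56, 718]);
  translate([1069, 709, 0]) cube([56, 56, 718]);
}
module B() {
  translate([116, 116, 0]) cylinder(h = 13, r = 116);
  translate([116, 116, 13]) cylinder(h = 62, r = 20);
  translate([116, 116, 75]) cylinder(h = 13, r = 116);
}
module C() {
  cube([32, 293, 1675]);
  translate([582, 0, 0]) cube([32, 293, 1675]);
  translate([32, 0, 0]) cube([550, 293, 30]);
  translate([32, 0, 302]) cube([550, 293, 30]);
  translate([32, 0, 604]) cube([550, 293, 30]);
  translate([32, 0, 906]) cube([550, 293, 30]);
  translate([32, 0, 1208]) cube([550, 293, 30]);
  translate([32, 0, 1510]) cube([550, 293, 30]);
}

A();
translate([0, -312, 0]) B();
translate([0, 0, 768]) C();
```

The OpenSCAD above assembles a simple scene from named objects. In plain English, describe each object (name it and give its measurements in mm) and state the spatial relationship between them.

A is a rectangular dining table. The top is 1156×796×50 mm with its upper surface at z = 768 mm. It stands on four 56×56 mm square legs, each inset 31 mm from the nearest pair of top edges, running from the floor to the underside of the top.

B is a spool: two coaxial disc flanges of radius 116 mm and thickness 13 mm, joined by a core cylinder of radius 20 mm and height 62 mm. The lower flange rests on z = 0 and the three cylinders share a vertical axis.

C is an open bookshelf. Two side panels, each 32 mm thick, 293 mm deep and 1675 mm tall, stand 614 mm apart (outside-to-outside). Between them sit 6 shelves, each 30 mm thick and 293 mm deep, spanning the full gap between the sides. The bottom shelf rests on the floor (its underside at z = 0) and the clear gap between one shelf's top and the next shelf's underside is 272 mm.

The spool is on the floor beside the table on its −y side. The bookshelf is on top of the table.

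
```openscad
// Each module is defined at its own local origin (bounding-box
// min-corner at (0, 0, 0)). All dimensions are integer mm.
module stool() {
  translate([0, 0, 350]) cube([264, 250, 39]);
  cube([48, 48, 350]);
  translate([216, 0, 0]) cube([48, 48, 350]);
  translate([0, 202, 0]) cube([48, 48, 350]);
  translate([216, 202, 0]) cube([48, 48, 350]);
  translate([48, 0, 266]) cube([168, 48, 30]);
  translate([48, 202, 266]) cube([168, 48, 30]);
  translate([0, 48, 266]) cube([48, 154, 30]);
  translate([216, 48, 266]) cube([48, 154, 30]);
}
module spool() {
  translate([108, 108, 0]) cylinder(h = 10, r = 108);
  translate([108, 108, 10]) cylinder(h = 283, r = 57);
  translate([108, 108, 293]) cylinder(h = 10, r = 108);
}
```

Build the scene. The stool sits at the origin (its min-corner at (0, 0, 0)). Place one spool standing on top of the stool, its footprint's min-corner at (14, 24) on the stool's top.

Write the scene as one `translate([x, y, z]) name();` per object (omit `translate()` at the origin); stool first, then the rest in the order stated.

stool();
translate([14, 24, 389]) spool();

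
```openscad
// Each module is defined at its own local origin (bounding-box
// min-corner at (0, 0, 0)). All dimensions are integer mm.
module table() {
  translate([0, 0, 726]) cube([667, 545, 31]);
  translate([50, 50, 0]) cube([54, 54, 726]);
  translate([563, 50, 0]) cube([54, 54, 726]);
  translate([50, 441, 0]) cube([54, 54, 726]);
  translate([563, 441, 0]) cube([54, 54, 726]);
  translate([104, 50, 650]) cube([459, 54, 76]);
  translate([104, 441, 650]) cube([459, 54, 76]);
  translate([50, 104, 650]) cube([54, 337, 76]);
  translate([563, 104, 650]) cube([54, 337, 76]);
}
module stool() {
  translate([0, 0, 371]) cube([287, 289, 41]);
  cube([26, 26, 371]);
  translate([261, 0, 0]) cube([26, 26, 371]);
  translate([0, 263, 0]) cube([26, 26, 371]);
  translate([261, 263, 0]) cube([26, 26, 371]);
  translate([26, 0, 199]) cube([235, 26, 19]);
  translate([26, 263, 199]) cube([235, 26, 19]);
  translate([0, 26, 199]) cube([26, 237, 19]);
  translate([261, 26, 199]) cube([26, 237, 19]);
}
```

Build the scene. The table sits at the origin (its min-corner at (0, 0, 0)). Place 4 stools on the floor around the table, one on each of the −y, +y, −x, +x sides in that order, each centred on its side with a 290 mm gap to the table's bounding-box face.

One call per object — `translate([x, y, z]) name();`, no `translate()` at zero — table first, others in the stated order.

table();
translate([190, -579, 0]) stool();
translate([190, 835, 0]) stool();
translate([-577, 128, 0]) stool();
translate([957, 128, 0]) stool();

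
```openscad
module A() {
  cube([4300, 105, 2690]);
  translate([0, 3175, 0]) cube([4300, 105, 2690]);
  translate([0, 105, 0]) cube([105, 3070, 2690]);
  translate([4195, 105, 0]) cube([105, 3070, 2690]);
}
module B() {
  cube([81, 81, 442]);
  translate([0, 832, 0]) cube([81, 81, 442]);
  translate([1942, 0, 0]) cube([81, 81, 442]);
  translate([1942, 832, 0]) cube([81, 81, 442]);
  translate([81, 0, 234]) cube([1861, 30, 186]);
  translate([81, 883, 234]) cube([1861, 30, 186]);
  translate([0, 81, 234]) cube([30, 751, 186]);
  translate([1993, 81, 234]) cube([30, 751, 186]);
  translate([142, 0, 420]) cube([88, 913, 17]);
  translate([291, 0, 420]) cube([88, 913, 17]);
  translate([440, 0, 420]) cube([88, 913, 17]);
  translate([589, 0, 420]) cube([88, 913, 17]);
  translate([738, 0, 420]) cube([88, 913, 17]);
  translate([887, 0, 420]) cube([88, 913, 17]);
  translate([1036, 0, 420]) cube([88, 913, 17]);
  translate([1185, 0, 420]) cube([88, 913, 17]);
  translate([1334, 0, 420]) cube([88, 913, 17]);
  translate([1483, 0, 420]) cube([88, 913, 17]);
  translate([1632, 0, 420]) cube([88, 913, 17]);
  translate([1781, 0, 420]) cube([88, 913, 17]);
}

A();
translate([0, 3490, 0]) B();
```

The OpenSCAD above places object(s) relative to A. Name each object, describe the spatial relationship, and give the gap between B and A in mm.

The bed frame's nearest face is 210 mm from the house frame's +y face.

A is a house frame. B is a bed frame. The bed frame is on the floor beside the house frame on its +y side. The gap between the bed frame and the house frame is 210 mm.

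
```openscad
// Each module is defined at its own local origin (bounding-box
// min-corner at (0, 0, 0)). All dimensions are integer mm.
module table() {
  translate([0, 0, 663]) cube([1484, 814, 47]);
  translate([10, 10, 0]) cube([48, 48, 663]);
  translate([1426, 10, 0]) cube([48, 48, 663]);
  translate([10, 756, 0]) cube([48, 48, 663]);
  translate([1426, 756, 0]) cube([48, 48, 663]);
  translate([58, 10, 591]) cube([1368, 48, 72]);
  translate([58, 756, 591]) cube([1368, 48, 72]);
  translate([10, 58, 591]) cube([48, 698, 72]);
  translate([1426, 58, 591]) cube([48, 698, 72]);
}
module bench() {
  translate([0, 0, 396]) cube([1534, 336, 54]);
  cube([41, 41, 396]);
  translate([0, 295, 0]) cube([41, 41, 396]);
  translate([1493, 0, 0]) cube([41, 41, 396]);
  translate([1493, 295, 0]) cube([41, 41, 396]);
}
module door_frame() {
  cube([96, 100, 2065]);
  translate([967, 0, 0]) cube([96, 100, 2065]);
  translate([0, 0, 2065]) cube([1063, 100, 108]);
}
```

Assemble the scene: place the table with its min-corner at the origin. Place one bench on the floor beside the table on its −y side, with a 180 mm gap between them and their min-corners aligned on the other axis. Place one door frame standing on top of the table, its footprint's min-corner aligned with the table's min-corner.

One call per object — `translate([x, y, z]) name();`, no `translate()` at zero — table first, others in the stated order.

table();
translate([0, -516, 0]) bench();
translate([0, 0, 710]) door_frame();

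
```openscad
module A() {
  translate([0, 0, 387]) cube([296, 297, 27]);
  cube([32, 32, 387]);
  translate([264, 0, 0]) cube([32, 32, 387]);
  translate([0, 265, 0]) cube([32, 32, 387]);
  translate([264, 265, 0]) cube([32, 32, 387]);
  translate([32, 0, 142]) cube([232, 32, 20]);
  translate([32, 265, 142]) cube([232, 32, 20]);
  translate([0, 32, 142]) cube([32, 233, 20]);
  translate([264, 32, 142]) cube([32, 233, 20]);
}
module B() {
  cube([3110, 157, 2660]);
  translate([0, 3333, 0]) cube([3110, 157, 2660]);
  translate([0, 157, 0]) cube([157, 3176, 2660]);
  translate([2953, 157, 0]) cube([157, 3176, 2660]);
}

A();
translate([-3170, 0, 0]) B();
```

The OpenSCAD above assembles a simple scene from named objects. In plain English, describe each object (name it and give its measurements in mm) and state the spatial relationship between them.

A is a four-legged stool. The seat is 296×297 mm, 27 mm thick, top at z = 414 mm. It stands on four square legs, each 32×32 mm in cross-section, from z = 0 to the seat underside, each flush with a corner of the seat. Four stretchers, 32 mm wide and 20 mm tall, connect adjacent legs with their undersides at z = 142 mm, each running between the inner faces of the legs it joins and aligned with the legs' outer faces on the other axis.

B is a box-shaped house frame (walls only): outside footprint 3110×3490 mm, wall height 2660 mm, wall thickness 157 mm. The two y-facing walls run the full x-width; the two x-facing walls fit between the inner faces of the y-facing walls.

The house frame is on the floor beside the stool on its −x side.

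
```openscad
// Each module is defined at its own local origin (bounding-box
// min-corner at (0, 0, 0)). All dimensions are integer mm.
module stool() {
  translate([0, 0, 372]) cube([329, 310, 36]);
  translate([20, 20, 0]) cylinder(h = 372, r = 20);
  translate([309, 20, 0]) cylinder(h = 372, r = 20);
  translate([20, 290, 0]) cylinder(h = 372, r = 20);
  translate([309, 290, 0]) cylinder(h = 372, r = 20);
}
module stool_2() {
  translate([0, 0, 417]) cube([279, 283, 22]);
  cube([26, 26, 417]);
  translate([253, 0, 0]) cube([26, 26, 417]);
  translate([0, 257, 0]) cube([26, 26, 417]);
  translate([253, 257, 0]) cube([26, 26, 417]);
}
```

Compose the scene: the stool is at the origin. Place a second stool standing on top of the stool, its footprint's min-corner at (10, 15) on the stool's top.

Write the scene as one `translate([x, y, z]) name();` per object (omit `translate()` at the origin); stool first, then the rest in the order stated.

stool();
translate([10, 15, 408]) stool_2();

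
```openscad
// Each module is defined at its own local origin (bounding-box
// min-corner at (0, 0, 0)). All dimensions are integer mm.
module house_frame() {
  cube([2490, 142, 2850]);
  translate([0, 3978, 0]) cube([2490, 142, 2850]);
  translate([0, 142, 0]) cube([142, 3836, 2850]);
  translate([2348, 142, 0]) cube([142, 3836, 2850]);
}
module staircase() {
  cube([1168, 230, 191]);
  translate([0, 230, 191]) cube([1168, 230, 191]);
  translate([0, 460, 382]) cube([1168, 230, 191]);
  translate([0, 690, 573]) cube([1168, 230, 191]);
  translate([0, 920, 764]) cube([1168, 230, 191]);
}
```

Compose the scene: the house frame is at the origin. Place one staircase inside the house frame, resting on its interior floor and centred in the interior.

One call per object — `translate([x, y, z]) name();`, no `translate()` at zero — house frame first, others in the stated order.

house_frame();
translate([661, 1485, 0]) staircase();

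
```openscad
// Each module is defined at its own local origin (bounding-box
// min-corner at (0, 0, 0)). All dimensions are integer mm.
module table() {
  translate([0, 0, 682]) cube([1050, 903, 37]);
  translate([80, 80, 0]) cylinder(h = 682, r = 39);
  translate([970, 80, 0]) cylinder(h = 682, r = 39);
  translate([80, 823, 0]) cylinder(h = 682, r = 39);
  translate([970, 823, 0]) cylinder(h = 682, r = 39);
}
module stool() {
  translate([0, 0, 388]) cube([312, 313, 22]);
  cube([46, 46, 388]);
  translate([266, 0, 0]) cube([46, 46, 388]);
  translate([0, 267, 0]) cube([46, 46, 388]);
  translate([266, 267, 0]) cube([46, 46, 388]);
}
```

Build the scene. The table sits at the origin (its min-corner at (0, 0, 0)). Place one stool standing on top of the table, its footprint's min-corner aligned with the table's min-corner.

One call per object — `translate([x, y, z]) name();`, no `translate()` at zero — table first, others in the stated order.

table();
translate([0, 0, 719]) stool();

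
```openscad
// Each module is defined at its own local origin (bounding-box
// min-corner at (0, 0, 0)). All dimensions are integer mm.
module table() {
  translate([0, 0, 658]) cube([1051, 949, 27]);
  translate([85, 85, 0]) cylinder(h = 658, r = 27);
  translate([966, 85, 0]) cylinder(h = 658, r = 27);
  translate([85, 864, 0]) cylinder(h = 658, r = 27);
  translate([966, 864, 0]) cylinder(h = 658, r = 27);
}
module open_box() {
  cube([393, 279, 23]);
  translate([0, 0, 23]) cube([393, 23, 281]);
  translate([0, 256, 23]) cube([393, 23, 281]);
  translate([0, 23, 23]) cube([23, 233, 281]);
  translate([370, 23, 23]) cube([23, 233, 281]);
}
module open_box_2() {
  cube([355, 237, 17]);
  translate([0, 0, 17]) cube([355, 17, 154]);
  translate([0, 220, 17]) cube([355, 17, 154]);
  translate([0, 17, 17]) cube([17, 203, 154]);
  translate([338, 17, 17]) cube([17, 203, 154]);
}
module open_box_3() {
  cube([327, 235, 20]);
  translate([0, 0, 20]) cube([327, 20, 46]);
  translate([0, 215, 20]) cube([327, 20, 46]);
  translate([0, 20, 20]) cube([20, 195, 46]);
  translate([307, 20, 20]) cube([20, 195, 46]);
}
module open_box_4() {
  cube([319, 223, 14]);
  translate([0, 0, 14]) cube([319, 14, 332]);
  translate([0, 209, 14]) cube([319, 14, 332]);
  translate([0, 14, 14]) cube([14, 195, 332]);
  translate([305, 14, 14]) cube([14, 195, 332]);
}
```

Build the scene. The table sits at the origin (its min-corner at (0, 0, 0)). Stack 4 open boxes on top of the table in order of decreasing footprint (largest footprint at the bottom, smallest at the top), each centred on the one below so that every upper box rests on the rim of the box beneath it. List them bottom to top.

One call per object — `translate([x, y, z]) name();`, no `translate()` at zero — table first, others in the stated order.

table();
translate([329, 335, 685]) open_box();
translate([348, 356, 989]) open_box_2();
translate([362, 357, 1160]) open_box_3();
translate([366, 363, 1226]) open_box_4();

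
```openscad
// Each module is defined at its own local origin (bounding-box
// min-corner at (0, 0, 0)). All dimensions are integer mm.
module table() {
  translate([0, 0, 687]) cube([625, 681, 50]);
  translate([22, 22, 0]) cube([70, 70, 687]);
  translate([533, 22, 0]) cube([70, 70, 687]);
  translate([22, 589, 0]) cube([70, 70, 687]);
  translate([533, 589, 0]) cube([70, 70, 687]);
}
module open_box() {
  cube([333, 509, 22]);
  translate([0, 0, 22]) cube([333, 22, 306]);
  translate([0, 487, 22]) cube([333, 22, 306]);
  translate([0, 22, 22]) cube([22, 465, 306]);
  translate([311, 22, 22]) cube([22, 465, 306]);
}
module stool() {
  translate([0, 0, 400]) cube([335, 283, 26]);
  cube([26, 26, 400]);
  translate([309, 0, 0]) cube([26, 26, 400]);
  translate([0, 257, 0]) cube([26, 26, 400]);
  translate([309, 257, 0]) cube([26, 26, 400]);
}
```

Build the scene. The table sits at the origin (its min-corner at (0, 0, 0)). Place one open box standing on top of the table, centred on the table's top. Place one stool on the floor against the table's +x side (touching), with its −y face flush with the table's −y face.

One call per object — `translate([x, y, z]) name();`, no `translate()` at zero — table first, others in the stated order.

table();
translate([146, 86, 737]) open_box();
translate([625, 0, 0]) stool();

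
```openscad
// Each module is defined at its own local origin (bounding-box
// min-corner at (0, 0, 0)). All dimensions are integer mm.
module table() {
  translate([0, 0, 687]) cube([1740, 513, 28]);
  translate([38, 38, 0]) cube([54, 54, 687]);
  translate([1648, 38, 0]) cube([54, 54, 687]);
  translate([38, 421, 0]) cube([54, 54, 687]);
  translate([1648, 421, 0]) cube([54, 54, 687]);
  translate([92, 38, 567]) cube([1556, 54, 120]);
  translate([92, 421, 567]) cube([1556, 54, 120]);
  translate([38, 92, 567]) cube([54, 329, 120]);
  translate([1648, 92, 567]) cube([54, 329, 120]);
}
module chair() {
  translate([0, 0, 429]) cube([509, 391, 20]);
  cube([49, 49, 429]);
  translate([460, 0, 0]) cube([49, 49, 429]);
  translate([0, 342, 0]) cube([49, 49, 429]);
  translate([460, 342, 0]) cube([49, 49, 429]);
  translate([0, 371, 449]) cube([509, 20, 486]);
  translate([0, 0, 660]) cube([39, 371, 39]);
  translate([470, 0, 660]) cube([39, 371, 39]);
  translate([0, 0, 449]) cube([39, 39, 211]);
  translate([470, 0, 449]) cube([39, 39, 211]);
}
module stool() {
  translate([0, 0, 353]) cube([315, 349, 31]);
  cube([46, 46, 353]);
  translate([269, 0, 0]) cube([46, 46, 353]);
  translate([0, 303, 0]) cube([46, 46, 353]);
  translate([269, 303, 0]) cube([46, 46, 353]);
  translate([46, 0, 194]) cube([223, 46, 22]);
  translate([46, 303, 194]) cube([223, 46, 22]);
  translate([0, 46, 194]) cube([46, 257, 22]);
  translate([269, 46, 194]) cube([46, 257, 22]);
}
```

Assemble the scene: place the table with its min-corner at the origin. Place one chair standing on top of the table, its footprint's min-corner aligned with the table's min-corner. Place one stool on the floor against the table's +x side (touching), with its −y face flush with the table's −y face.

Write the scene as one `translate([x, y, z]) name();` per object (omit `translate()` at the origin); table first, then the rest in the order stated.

table();
translate([0, 0, 715]) chair();
translate([1740, 0, 0]) stool();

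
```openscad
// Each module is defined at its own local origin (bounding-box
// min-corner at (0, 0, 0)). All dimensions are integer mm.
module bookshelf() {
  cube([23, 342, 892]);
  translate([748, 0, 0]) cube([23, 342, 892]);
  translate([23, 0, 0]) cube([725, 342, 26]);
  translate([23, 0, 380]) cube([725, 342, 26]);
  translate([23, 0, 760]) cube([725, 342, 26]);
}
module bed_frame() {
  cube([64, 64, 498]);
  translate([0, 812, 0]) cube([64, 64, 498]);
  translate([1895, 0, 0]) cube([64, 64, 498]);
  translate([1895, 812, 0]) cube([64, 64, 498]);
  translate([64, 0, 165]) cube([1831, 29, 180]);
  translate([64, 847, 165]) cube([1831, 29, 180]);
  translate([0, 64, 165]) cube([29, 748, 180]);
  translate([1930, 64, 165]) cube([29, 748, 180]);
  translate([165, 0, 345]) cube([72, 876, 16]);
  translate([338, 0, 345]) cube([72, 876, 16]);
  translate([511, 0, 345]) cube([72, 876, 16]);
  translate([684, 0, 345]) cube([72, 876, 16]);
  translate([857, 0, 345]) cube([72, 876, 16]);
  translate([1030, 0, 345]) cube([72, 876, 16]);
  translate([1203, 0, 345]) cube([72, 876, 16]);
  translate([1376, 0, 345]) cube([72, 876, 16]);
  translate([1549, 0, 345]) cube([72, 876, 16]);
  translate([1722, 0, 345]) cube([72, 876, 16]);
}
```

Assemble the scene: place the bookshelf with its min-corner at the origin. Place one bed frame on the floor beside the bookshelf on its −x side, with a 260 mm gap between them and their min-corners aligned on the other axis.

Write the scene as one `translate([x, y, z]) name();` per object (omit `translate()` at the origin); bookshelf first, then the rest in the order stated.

bookshelf();
translate([-2219, 0, 0]) bed_frame();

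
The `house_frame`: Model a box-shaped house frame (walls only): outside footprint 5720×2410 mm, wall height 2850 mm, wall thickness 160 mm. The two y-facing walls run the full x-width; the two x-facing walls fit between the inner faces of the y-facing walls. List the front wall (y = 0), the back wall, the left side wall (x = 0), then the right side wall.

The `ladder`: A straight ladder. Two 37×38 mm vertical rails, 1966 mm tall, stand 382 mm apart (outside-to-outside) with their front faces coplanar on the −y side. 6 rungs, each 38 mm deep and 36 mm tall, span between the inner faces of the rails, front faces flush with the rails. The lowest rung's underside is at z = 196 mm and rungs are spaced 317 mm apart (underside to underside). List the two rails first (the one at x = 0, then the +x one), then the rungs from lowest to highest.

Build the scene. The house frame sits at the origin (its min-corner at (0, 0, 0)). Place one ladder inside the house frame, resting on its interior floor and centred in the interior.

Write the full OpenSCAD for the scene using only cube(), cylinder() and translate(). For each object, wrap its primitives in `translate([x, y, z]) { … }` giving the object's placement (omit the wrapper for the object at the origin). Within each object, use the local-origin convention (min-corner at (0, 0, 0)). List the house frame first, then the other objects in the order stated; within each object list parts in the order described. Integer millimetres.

cube([5720, 160, 2850]);
translate([0, 2250, 0]) cube([5720, 160, 2850]);
translate([0, 160, 0]) cube([160, 2090, 2850]);
translate([5560, 160, 0]) cube([160, 2090, 2850]);
translate([2669, 1186, 0]) {
  cube([37, 38, 1966]);
  translate([345, 0, 0]) cube([37, 38, 1966]);
  translate([37, 0, 196]) cube([308, 38, 36]);
  translate([37, 0, 513]) cube([308, 38, 36]);
  translate([37, 0, 830]) cube([308, 38, 36]);
  translate([37, 0, 1147]) cube([308, 38, 36]);
  translate([37, 0, 1464]) cube([308, 38, 36]);
  translate([37, 0, 1781]) cube([308, 38, 36]);
}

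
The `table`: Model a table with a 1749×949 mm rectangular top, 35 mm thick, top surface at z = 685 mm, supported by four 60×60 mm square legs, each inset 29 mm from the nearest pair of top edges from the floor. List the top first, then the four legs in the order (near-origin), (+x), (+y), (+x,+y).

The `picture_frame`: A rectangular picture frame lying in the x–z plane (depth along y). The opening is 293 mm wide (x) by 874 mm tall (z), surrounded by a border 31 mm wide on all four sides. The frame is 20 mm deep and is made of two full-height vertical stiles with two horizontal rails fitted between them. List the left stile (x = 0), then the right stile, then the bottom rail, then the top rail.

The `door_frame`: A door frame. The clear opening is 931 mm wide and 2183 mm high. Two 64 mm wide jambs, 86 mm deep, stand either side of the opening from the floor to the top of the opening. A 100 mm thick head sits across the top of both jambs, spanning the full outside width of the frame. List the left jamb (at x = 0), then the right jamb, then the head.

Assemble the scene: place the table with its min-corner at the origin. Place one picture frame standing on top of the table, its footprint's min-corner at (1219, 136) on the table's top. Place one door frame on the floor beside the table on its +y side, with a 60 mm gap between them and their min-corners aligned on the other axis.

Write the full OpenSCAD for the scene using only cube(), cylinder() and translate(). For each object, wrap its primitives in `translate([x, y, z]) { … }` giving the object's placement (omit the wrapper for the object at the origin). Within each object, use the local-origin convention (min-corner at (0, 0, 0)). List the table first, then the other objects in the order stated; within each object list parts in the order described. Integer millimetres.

translate([0, 0, 650]) cube([1749, 949, 35]);
translate([29, 29, 0]) cube([60, 60, 650]);
translate([1660, 29, 0]) cube([60, 60, 650]);
translate([29, 860, 0]) cube([60, 60, 650]);
translate([1660, 860, 0]) cube([60, 60, 650]);
translate([1219, 136, 685]) {
  cube([31, 20, 936]);
  translate([324, 0, 0]) cube([31, 20, 936]);
  translate([31, 0, 0]) cube([293, 20, 31]);
  translate([31, 0, 905]) cube([293, 20, 31]);
}
translate([0, 1009, 0]) {
  cube([64, 86, 2183]);
  translate([995, 0, 0]) cube([64, 86, 2183]);
  translate([0, 0, 2183]) cube([1059, 86, 100]);
}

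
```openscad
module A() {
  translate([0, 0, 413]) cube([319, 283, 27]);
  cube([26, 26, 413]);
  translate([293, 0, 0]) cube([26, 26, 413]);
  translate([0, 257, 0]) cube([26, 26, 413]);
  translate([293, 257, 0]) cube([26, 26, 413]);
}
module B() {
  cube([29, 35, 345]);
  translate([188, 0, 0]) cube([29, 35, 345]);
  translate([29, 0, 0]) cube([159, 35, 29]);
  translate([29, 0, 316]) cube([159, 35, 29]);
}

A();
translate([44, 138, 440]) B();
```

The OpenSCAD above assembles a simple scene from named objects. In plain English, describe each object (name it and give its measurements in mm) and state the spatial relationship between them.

A is a four-legged stool. The seat is a 319×283×27 mm slab whose top surface is at z = 440 mm; four square legs, each 26×26 mm in cross-section, run from the floor (z = 0) to the underside of the seat, each flush with a corner of the seat.

B is a picture frame with a 159×287 mm rectangular opening (x by z) and a uniform 29 mm border on every side. Frame depth is 35 mm along y. It is built from two vertical stiles running the full outside height and two horizontal rails spanning the gap between the stiles.

The picture frame is on top of the stool.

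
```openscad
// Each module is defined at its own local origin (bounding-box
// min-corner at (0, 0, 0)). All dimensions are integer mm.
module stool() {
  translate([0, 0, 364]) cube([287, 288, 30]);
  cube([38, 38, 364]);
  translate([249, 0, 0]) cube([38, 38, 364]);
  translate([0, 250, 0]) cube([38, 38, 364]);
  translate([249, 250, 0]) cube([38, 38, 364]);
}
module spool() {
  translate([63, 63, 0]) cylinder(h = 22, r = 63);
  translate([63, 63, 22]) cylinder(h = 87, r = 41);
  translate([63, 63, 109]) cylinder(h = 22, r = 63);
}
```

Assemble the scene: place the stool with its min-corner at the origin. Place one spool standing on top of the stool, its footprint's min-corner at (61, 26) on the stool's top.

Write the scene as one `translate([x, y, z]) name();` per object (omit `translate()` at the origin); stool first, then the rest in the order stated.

stool();
translate([61, 26, 394]) spool();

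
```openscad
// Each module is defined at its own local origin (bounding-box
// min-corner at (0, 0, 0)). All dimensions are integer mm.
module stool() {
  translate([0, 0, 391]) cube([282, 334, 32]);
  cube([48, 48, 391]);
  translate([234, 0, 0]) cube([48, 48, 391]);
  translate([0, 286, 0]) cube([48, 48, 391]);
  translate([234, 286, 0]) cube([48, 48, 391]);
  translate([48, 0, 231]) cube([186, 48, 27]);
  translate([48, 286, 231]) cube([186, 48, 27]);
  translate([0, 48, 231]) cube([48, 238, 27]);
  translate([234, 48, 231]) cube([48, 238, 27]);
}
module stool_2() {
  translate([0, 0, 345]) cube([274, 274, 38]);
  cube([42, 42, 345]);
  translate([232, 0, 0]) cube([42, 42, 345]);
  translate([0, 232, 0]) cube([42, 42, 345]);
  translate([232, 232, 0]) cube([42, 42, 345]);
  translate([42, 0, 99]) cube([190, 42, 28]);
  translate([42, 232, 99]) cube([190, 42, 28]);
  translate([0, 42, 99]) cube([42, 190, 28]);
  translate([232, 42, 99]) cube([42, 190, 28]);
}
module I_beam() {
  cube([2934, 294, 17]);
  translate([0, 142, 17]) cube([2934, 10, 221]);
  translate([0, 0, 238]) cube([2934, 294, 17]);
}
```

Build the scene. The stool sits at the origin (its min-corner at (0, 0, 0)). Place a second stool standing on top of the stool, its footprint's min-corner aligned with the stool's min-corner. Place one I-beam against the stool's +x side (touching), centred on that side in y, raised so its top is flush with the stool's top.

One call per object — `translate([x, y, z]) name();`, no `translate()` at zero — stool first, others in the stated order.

stool();
translate([0, 0, 423]) stool_2();
translate([282, 20, 168]) I_beam();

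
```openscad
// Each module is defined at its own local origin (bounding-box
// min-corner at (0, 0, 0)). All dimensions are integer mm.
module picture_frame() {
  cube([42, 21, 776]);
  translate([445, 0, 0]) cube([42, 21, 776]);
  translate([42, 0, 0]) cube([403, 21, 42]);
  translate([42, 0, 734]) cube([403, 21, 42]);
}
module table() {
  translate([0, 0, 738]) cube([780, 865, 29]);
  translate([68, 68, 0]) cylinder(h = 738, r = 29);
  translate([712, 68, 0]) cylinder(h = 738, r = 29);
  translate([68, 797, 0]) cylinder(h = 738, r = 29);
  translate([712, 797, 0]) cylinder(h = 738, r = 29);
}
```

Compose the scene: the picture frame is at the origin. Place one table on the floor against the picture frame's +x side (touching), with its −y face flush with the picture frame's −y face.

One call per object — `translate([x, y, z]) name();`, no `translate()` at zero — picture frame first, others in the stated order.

picture_frame();
translate([487, 0, 0]) table();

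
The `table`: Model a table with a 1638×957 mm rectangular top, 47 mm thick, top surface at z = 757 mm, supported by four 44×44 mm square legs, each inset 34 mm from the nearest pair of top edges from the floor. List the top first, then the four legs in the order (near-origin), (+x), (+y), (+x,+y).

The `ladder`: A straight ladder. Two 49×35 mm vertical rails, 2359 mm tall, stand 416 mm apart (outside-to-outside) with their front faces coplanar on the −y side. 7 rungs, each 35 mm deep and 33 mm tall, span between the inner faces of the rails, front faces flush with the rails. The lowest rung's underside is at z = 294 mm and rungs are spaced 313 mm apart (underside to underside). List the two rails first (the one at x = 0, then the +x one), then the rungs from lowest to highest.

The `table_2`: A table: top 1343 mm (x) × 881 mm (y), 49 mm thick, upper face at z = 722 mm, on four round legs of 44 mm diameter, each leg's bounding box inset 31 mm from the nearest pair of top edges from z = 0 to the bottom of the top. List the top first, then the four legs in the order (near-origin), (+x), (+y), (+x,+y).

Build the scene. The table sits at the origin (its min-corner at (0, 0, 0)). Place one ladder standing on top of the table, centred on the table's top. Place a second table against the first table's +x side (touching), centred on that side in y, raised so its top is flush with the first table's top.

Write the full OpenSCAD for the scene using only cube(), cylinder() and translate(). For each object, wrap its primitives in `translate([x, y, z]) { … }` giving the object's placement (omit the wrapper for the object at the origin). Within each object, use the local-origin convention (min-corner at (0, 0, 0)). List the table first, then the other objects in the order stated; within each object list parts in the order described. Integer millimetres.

translate([0, 0, 710]) cube([1638, 957, 47]);
translate([34, 34, 0]) cube([44, 44, 710]);
translate([1560, 34, 0]) cube([44, 44, 710]);
translate([34, 879, 0]) cube([44, 44, 710]);
translate([1560, 879, 0]) cube([44, 44, 710]);
translate([611, 461, 757]) {
  cube([49, 35, 2359]);
  translate([367, 0, 0]) cube([49, 35, 2359]);
  translate([49, 0, 294]) cube([318, 35, 33]);
  translate([49, 0, 607]) cube([318, 35, 33]);
  translate([49, 0, 920]) cube([318, 35, 33]);
  translate([49, 0, 1233]) cube([318, 35, 33]);
  translate([49, 0, 1546]) cube([318, 35, 33]);
  translate([49, 0, 1859]) cube([318, 35, 33]);
  translate([49, 0, 2172]) cube([318, 35, 33]);
}
translate([1638, 38, 35]) {
  translate([0, 0, 673]) cube([1343, 881, 49]);
  translate([53, 53, 0]) cylinder(h = 673, r = 22);
  translate([1290, 53, 0]) cylinder(h = 673, r = 22);
  translate([53, 828, 0]) cylinder(h = 673, r = 22);
  translate([1290, 828, 0]) cylinder(h = 673, r = 22);
}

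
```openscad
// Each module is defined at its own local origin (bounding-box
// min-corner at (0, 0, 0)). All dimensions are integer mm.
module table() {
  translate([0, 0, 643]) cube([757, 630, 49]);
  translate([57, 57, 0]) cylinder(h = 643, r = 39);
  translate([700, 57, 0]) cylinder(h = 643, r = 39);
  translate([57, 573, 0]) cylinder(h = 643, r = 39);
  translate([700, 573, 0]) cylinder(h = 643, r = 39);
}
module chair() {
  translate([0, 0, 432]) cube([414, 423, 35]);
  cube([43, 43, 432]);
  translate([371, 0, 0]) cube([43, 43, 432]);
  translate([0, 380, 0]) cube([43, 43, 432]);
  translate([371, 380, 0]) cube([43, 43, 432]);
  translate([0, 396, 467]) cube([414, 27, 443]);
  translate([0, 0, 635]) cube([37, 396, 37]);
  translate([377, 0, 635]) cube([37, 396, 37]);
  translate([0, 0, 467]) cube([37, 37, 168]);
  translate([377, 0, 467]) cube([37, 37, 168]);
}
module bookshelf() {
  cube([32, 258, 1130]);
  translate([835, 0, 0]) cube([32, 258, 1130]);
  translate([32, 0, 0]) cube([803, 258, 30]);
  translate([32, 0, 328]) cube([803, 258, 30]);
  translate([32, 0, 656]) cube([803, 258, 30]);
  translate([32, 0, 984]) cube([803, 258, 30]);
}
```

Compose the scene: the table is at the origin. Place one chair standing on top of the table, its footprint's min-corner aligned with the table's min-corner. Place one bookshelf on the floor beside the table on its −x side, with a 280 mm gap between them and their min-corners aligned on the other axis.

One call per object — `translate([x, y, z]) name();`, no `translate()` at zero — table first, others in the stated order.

table();
translate([0, 0, 692]) chair();
translate([-1147, 0, 0]) bookshelf();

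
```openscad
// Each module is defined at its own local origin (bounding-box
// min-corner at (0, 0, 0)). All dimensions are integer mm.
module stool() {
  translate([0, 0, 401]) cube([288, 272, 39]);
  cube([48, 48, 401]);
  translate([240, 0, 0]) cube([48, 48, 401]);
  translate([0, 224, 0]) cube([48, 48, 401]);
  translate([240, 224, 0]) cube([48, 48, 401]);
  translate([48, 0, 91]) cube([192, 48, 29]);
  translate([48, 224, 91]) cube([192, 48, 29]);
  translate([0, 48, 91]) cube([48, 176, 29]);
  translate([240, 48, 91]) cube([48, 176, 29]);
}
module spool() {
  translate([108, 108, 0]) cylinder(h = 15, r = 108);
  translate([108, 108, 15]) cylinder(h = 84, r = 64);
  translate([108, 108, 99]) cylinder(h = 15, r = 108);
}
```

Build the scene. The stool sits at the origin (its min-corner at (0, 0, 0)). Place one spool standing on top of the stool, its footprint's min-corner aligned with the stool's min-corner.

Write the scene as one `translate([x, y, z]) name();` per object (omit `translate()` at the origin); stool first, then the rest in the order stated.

stool();
translate([0, 0, 440]) spool();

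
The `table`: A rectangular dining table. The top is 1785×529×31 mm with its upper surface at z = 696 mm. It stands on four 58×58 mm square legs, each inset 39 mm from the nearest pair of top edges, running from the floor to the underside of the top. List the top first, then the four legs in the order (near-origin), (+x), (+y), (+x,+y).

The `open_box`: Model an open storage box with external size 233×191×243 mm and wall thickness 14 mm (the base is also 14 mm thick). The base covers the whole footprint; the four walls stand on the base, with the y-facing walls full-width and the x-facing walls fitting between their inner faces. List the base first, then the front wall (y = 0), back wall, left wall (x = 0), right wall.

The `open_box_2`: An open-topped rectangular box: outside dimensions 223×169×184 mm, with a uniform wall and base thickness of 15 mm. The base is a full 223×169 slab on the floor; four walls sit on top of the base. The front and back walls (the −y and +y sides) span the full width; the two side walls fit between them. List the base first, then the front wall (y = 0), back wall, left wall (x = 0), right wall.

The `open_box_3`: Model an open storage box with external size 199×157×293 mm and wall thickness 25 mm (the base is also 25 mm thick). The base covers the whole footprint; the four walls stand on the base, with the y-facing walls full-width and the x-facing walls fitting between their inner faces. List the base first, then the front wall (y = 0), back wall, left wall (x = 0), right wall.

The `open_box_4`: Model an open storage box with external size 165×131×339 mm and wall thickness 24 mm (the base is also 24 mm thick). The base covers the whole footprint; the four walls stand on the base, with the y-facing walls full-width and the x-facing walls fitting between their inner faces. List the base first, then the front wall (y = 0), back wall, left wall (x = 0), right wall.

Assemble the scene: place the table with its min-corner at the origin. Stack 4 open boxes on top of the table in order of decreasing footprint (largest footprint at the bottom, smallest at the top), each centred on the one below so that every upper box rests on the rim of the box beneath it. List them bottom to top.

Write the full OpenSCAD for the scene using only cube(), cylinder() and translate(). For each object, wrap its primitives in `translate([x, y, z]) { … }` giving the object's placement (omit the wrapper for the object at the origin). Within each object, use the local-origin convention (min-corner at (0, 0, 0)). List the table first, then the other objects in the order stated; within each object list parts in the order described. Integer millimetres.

translate([0, 0, 665]) cube([1785, 529, 31]);
translate([39, 39, 0]) cube([58, 58, 665]);
translate([1688, 39, 0]) cube([58, 58, 665]);
translate([39, 432, 0]) cube([58, 58, 665]);
translate([1688, 432, 0]) cube([58, 58, 665]);
translate([776, 169, 696]) {
  cube([233, 191, 14]);
  translate([0, 0, 14]) cube([233, 14, 229]);
  translate([0, 177, 14]) cube([233, 14, 229]);
  translate([0, 14, 14]) cube([14, 163, 229]);
  translate([219, 14, 14]) cube([14, 163, 229]);
}
translate([781, 180, 939]) {
  cube([223, 169, 15]);
  translate([0, 0, 15]) cube([223, 15, 169]);
  translate([0, 154, 15]) cube([223, 15, 169]);
  translate([0, 15, 15]) cube([15, 139, 169]);
  translate([208, 15, 15]) cube([15, 139, 169]);
}
translate([793, 186, 1123]) {
  cube([199, 157, 25]);
  translate([0, 0, 25]) cube([199, 25, 268]);
  translate([0, 132, 25]) cube([199, 25, 268]);
  translate([0, 25, 25]) cube([25, 107, 268]);
  translate([174, 25, 25]) cube([25, 107, 268]);
}
translate([810, 199, 1416]) {
  cube([165, 131, 24]);
  translate([0, 0, 24]) cube([165, 24, 315]);
  translate([0, 107, 24]) cube([165, 24, 315]);
  translate([0, 24, 24]) cube([24, 83, 315]);
  translate([141, 24, 24]) cube([24, 83, 315]);
}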